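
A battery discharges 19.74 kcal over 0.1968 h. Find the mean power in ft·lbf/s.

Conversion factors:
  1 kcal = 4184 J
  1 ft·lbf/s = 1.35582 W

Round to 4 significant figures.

85.98 ft·lbf/s

19.74 kcal × 4184 → 82592.2 J
0.1968 h × 3600 → 708.48 s
P = E / t = 82592.2 J / 708.48 s = 116.577 W
116.577 W ÷ (1.35582 W/ft·lbf/s) = 85.9827 ft·lbf/s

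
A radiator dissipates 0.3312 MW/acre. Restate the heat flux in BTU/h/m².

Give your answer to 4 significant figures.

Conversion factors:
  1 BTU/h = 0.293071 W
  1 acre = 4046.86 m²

0.3312 MW/acre × 1000000 W/MW ÷ 4046.86 m²/acre = 81.8412 W/m²
81.8412 W/m² ÷ 0.293071 W/BTU/h = 279.254 BTU/h/m²

279.3 BTU/h/m²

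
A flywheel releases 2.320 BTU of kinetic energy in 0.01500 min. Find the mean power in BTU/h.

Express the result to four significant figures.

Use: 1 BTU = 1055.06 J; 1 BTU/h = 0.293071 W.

9280 BTU/h

2.320 BTU × 1055.06 = 2447.74 J
0.01500 min × 60 = 0.9 s
P = E / t = 2447.74 J / 0.9 s = 2719.71 W
2719.71 W ÷ (0.293071 W/BTU/h) = 9280.04 BTU/h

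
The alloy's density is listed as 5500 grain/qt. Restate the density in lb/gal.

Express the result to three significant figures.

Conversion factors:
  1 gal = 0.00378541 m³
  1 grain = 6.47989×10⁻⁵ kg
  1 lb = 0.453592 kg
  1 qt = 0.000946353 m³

5500 grain/qt × 6.47989×10⁻⁵ kg/grain ÷ 0.000946353 m³/qt = 376.597 kg/m³
376.597 kg/m³ ÷ 0.453592 kg/lb × 0.00378541 m³/gal = 3.14286 lb/gal

3.14 lb/gal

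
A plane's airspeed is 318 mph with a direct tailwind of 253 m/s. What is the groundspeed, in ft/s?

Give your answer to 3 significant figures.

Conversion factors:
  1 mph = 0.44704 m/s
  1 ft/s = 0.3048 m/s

318 mph × 0.44704 = 142.159 m/s
253 m/s (already m/s)
Total: 142.159 + 253 = 395.159 m/s
In ft/s: 395.159 / 0.3048 = 1296.45 ft/s

1300 ft/s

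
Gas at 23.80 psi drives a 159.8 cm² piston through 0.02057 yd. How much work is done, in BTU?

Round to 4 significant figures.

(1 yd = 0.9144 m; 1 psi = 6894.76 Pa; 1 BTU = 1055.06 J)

23.80 psi → 164095 Pa
159.8 cm² → 0.01598 m²
F = P × A = 164095 × 0.01598 = 2622.24 N
0.02057 yd → 0.0188092 m
W = F × d = 2622.24 × 0.0188092 = 49.3222 J
In BTU: 49.3222 / 1055.06 = 0.0467482 BTU

0.04675 BTU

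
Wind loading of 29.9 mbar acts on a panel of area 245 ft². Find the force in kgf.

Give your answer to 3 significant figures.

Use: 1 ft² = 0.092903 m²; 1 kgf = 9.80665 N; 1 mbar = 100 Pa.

6940 kgf

29.9 mbar × 100 = 2990 Pa
245 ft² × 0.092903 = 22.7612 m²
F = P × A = 2990 Pa × 22.7612 m² = 68056 N
68056 N ÷ (9.80665 N/kgf) = 6939.78 kgf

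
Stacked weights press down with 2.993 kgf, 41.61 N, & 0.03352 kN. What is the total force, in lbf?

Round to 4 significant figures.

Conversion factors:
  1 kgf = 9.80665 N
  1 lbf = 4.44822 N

23.49 lbf

2.993 kgf × 9.80665 = 29.3513 N
41.61 N (already N)
0.03352 kN × 1000 = 33.52 N
Sum: 29.3513 + 41.61 + 33.52 = 104.481 N
In lbf: 104.481 / 4.44822 = 23.4883 lbf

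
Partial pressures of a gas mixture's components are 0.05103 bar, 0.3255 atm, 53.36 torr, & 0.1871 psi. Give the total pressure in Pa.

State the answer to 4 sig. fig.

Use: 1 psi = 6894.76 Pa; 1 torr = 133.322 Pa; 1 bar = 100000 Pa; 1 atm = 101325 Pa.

4.649×10⁴ Pa

0.05103 bar × 100000 = 5103 Pa
0.3255 atm × 101325 = 32981.3 Pa
53.36 torr × 133.322 = 7114.06 Pa
0.1871 psi × 6894.76 = 1290.01 Pa
Total: 5103 + 32981.3 + 7114.06 + 1290.01 = 46488.4 Pa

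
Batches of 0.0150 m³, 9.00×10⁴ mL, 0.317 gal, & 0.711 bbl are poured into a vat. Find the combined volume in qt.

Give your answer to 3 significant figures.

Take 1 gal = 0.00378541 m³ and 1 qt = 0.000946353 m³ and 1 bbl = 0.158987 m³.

232 qt

0.0150 m³ (already m³)
9.00×10⁴ mL × 10⁻⁶ = 0.09 m³
0.317 gal × 0.00378541 = 0.00119997 m³
0.711 bbl × 0.158987 = 0.11304 m³
Sum: 0.015 + 0.09 + 0.00119997 + 0.11304 = 0.21924 m³
In qt: 0.21924 / 0.000946353 = 231.668 qt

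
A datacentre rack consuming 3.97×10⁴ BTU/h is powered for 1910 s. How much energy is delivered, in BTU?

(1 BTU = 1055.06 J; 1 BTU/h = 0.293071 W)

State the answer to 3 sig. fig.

2.11×10⁴ BTU

3.97×10⁴ BTU/h × 0.293071 = 11634.9 W
E = P × t = 11634.9 W × 1910 s = 2.22227×10⁷ J
2.22227×10⁷ J ÷ (1055.06 J/BTU) = 21063 BTU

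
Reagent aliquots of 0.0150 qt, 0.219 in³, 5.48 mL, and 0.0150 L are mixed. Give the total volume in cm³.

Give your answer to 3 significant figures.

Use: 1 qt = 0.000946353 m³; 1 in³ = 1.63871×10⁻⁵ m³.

38.3 cm³

0.0150 qt × 0.000946353 → 1.41953×10⁻⁵ m³
0.219 in³ × 1.63871×10⁻⁵ → 3.58877×10⁻⁶ m³
5.48 mL × 10⁻⁶ → 5.48×10⁻⁶ m³
0.0150 L × 0.001 → 1.5×10⁻⁵ m³
Sum: 1.41953×10⁻⁵ + 3.58877×10⁻⁶ + 5.48×10⁻⁶ + 1.5×10⁻⁵ = 3.82641×10⁻⁵ m³
In cm³: 3.82641×10⁻⁵ / 10⁻⁶ = 38.2641 cm³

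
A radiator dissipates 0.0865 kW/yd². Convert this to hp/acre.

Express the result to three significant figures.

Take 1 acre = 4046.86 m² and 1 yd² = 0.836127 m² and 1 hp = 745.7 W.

561 hp/acre

0.0865 kW/yd² × 1000 W/kW ÷ 0.836127 m²/yd² = 103.453 W/m²
103.453 W/m² ÷ 745.7 W/hp × 4046.86 m²/acre = 561.432 hp/acre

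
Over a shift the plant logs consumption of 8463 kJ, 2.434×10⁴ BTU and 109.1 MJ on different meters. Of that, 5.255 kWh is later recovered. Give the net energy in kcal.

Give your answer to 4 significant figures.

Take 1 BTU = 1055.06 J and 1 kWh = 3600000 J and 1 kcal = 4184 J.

8463 kJ × 1000 = 8.463×10⁶ J
2.434×10⁴ BTU × 1055.06 = 2.56802×10⁷ J
109.1 MJ × 1000000 = 1.091×10⁸ J
5.255 kWh × 3600000 = 1.8918×10⁷ J
Net: 8.463×10⁶ + 2.56802×10⁷ + 1.091×10⁸ − 1.8918×10⁷ = 1.24325×10⁸ J
In kcal: 1.24325×10⁸ / 4184 = 29714.4 kcal

2.971×10⁴ kcal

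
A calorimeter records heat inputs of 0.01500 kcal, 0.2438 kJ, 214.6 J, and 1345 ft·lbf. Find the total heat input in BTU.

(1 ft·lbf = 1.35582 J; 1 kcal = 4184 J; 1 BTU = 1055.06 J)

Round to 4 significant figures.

0.01500 kcal × 4184 = 62.76 J
0.2438 kJ × 1000 = 243.8 J
214.6 J (already J)
1345 ft·lbf × 1.35582 = 1823.58 J
Total: 62.76 + 243.8 + 214.6 + 1823.58 = 2344.74 J
In BTU: 2344.74 / 1055.06 = 2.22238 BTU

2.222 BTU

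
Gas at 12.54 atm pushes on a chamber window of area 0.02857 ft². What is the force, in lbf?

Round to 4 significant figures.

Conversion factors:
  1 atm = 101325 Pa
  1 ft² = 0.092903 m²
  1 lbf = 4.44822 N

758.2 lbf

12.54 atm × 101325 → 1.27062×10⁶ Pa
0.02857 ft² × 0.092903 → 0.00265424 m²
F = P × A = 1.27062×10⁶ Pa × 0.00265424 m² = 3372.53 N
3372.53 N ÷ (4.44822 N/lbf) = 758.175 lbf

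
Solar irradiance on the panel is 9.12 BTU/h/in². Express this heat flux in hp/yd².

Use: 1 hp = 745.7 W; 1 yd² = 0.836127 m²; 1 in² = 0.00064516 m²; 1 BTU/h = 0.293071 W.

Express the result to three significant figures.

9.12 BTU/h/in² × 0.293071 W/BTU/h ÷ 0.00064516 m²/in² = 4142.86 W/m²
4142.86 W/m² ÷ 745.7 W/hp × 0.836127 m²/yd² = 4.64524 hp/yd²

4.65 hp/yd²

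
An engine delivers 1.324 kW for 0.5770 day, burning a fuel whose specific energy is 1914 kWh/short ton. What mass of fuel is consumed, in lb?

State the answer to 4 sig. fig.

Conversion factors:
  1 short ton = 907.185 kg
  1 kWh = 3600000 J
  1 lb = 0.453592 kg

19.16 lb

1.324 kW → 1324 W
0.5770 day → 49852.8 s
E = P × t = 1324 × 49852.8 = 6.60051×10⁷ J
1914 kWh/short ton → 7.59536×10⁶ J/kg
m = E / e_s = 6.60051×10⁷ / 7.59536×10⁶ = 8.69019 kg
In lb: 8.69019 / 0.453592 = 19.1586 lb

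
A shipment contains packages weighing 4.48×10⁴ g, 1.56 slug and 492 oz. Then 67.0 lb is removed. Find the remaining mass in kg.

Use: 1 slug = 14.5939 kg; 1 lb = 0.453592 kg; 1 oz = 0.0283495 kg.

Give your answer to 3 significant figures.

4.48×10⁴ g × 0.001 → 44.8 kg
1.56 slug × 14.5939 → 22.7665 kg
492 oz × 0.0283495 → 13.948 kg
67.0 lb × 0.453592 → 30.3907 kg
Net: 44.8 + 22.7665 + 13.948 − 30.3907 = 51.1238 kg

51.1 kg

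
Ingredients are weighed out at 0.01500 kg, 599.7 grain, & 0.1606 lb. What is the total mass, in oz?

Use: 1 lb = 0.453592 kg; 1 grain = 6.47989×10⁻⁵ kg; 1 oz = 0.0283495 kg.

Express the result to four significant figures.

0.01500 kg (already kg)
599.7 grain × 6.47989×10⁻⁵ → 0.0388599 kg
0.1606 lb × 0.453592 → 0.0728469 kg
Sum: 0.015 + 0.0388599 + 0.0728469 = 0.126707 kg
In oz: 0.126707 / 0.0283495 = 4.46946 oz

4.469 oz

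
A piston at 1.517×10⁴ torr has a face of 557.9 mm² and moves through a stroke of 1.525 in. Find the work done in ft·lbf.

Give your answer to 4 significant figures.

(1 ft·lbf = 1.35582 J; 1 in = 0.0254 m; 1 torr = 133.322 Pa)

1.517×10⁴ torr → 2.02249×10⁶ Pa
557.9 mm² → 5.579×10⁻⁴ m²
F = P × A = 2.02249×10⁶ × 5.579×10⁻⁴ = 1128.35 N
1.525 in → 0.038735 m
W = F × d = 1128.35 × 0.038735 = 43.7066 J
In ft·lbf: 43.7066 / 1.35582 = 32.2363 ft·lbf

32.24 ft·lbf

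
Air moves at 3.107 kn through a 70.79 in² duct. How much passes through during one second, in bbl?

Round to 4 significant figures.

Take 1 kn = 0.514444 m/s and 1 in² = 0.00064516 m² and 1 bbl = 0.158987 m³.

3.107 kn × 0.514444 = 1.59838 m/s
70.79 in² × 0.00064516 = 0.0456709 m²
V = v × A × t = 1.59838 m/s × 0.0456709 m² × 1 s = 0.0729995 m³
0.0729995 m³ ÷ (0.158987 m³/bbl) = 0.459154 bbl

0.4592 bbl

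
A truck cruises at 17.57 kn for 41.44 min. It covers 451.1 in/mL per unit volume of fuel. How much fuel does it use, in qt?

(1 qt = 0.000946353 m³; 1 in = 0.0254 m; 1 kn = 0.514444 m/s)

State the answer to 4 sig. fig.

17.57 kn → 9.03878 m/s
41.44 min → 2486.4 s
d = v × t = 9.03878 × 2486.4 = 22474 m
451.1 in/mL → 1.14579×10⁷ m/m³
V = d / (distance per unit fuel) = 22474 / 1.14579×10⁷ = 0.00196144 m³
In qt: 0.00196144 / 0.000946353 = 2.07263 qt

2.073 qt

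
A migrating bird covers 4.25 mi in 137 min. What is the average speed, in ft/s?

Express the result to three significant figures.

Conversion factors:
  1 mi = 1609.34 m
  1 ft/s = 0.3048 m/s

2.73 ft/s

4.25 mi × 1609.34 → 6839.7 m
137 min × 60 → 8220 s
v = d / t = 6839.7 m / 8220 s = 0.83208 m/s
0.83208 m/s ÷ (0.3048 m/s/ft/s) = 2.72992 ft/s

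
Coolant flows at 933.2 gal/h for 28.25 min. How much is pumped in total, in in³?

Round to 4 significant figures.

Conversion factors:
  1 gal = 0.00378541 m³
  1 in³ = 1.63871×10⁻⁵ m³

933.2 gal/h → 9.81262×10⁻⁴ m³/s
28.25 min → 1695 s
V = Q × t = 9.81262×10⁻⁴ × 1695 = 1.66324 m³
In in³: 1.66324 / 1.63871×10⁻⁵ = 101497 in³

1.015×10⁵ in³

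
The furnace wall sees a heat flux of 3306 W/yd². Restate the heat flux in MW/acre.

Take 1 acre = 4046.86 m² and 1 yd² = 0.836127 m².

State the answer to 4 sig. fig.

16.00 MW/acre

3306 W/yd² ÷ 0.836127 m²/yd² = 3953.94 W/m²
3953.94 W/m² ÷ 1000000 W/MW × 4046.86 m²/acre = 16.001 MW/acre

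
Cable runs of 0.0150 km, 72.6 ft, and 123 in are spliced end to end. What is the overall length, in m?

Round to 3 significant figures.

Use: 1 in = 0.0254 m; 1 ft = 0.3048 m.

0.0150 km × 1000 = 15 m
72.6 ft × 0.3048 = 22.1285 m
123 in × 0.0254 = 3.1242 m
Total: 15 + 22.1285 + 3.1242 = 40.2527 m

40.3 m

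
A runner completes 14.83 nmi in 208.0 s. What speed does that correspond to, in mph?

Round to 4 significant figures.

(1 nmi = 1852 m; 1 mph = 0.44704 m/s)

295.4 mph

14.83 nmi × 1852 → 27465.2 m
v = d / t = 27465.2 m / 208 s = 132.044 m/s
132.044 m/s ÷ (0.44704 m/s/mph) = 295.374 mph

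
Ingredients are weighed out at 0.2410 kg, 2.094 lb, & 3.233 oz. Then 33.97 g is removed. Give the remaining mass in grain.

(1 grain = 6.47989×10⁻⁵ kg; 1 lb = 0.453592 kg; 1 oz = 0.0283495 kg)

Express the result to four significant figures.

0.2410 kg (already kg)
2.094 lb × 0.453592 → 0.949822 kg
3.233 oz × 0.0283495 → 0.0916539 kg
33.97 g × 0.001 → 0.03397 kg
Result: 0.241 + 0.949822 + 0.0916539 − 0.03397 = 1.24851 kg
In grain: 1.24851 / 6.47989×10⁻⁵ = 19267.5 grain

1.927×10⁴ grain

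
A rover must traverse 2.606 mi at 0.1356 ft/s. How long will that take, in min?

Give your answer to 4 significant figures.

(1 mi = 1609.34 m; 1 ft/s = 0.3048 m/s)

2.606 mi × 1609.34 → 4193.94 m
0.1356 ft/s × 0.3048 → 0.0413309 m/s
t = d / v = 4193.94 m / 0.0413309 m/s = 101472 s
101472 s ÷ (60 s/min) = 1691.2 min

1691 min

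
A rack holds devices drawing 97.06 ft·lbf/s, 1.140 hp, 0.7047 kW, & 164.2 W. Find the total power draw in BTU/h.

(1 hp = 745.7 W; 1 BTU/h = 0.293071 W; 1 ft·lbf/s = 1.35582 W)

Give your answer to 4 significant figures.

97.06 ft·lbf/s × 1.35582 → 131.596 W
1.140 hp × 745.7 → 850.098 W
0.7047 kW × 1000 → 704.7 W
164.2 W (already W)
Total: 131.596 + 850.098 + 704.7 + 164.2 = 1850.59 W
In BTU/h: 1850.59 / 0.293071 = 6314.48 BTU/h

6314 BTU/h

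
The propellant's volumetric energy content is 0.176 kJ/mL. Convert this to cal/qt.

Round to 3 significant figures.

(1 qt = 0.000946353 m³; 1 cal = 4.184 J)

0.176 kJ/mL × 1000 J/kJ ÷ 10⁻⁶ m³/mL = 1.76×10⁸ J/m³
1.76×10⁸ J/m³ ÷ 4.184 J/cal × 0.000946353 m³/qt = 39808.3 cal/qt

3.98×10⁴ cal/qt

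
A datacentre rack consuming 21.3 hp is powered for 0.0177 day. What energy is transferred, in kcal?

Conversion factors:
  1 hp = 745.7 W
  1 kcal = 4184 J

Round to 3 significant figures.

21.3 hp × 745.7 = 15883.4 W
0.0177 day × 86400 = 1529.28 s
E = P × t = 15883.4 W × 1529.28 s = 2.42902×10⁷ J
2.42902×10⁷ J ÷ (4184 J/kcal) = 5805.5 kcal

5810 kcal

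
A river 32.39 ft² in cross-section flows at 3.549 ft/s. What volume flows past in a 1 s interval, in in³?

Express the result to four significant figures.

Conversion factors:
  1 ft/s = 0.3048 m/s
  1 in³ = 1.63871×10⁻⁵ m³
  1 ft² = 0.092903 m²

1.986×10⁵ in³

3.549 ft/s × 0.3048 → 1.08174 m/s
32.39 ft² × 0.092903 → 3.00913 m²
V = v × A × t = 1.08174 m/s × 3.00913 m² × 1 s = 3.2551 m³
3.2551 m³ ÷ (1.63871×10⁻⁵ m³/in³) = 198638 in³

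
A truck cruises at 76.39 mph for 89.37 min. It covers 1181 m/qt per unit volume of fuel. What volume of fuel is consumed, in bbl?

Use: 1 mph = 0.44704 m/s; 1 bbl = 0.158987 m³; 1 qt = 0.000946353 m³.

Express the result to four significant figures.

0.9229 bbl

76.39 mph → 34.1494 m/s
89.37 min → 5362.2 s
d = v × t = 34.1494 × 5362.2 = 183116 m
1181 m/qt → 1.24795×10⁶ m/m³
V = d / (distance per unit fuel) = 183116 / 1.24795×10⁶ = 0.146733 m³
In bbl: 0.146733 / 0.158987 = 0.922925 bbl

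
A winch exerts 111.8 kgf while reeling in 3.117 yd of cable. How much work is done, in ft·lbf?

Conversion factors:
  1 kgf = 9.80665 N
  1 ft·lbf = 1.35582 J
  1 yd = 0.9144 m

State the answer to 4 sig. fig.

2305 ft·lbf

111.8 kgf × 9.80665 → 1096.38 N
3.117 yd × 0.9144 → 2.85018 m
W = F × d = 1096.38 N × 2.85018 m = 3124.88 J
3124.88 J ÷ (1.35582 J/ft·lbf) = 2304.79 ft·lbf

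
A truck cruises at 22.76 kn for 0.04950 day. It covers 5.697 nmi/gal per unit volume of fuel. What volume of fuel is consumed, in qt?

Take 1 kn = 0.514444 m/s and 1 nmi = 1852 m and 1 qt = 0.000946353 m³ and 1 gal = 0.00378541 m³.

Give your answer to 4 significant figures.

18.98 qt

22.76 kn → 11.7087 m/s
0.04950 day → 4276.8 s
d = v × t = 11.7087 × 4276.8 = 50075.8 m
5.697 nmi/gal → 2.78724×10⁶ m/m³
V = d / (distance per unit fuel) = 50075.8 / 2.78724×10⁶ = 0.0179661 m³
In qt: 0.0179661 / 0.000946353 = 18.9846 qt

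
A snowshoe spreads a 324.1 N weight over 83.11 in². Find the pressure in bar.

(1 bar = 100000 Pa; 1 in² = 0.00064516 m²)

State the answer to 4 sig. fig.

0.06044 bar

83.11 in² × 0.00064516 → 0.0536192 m²
P = F / A = 324.1 N / 0.0536192 m² = 6044.48 Pa
6044.48 Pa ÷ (100000 Pa/bar) = 0.0604448 bar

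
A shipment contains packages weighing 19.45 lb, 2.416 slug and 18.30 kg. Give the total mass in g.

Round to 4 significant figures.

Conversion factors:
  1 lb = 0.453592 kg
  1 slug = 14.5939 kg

19.45 lb × 0.453592 → 8.82236 kg
2.416 slug × 14.5939 → 35.2589 kg
18.30 kg (already kg)
Sum: 8.82236 + 35.2589 + 18.3 = 62.3813 kg
In g: 62.3813 / 0.001 = 62381.3 g

6.238×10⁴ g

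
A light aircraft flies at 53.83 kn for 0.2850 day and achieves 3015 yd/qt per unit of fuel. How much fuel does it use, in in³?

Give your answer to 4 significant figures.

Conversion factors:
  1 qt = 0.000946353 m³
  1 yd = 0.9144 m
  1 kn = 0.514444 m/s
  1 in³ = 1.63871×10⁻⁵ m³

1.428×10⁴ in³

53.83 kn → 27.6925 m/s
0.2850 day → 24624 s
d = v × t = 27.6925 × 24624 = 681900 m
3015 yd/qt → 2.9132×10⁶ m/m³
V = d / (distance per unit fuel) = 681900 / 2.9132×10⁶ = 0.234072 m³
In in³: 0.234072 / 1.63871×10⁻⁵ = 14283.9 in³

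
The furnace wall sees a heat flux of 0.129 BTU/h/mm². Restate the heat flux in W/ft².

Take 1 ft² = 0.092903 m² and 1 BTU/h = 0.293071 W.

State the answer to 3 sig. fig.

3510 W/ft²

0.129 BTU/h/mm² × 0.293071 W/BTU/h ÷ 10⁻⁶ m²/mm² = 37806.2 W/m²
37806.2 W/m² × 0.092903 m²/ft² = 3512.31 W/ft²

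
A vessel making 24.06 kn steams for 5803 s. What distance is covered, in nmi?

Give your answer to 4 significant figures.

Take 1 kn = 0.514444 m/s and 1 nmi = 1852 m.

38.78 nmi

24.06 kn × 0.514444 → 12.3775 m/s
d = v × t = 12.3775 m/s × 5803 s = 71826.6 m
71826.6 m ÷ (1852 m/nmi) = 38.7833 nmi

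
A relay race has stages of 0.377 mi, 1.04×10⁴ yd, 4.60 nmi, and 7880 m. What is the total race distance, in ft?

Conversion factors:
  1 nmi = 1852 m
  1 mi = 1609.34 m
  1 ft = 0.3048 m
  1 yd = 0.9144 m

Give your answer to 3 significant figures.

8.70×10⁴ ft

0.377 mi × 1609.34 = 606.721 m
1.04×10⁴ yd × 0.9144 = 9509.76 m
4.60 nmi × 1852 = 8519.2 m
7880 m (already m)
Combined: 606.721 + 9509.76 + 8519.2 + 7880 = 26515.7 m
In ft: 26515.7 / 0.3048 = 86993.8 ft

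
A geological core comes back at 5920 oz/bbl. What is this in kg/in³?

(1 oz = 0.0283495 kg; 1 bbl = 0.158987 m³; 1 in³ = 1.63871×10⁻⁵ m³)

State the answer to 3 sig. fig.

5920 oz/bbl × 0.0283495 kg/oz ÷ 0.158987 m³/bbl = 1055.61 kg/m³
1055.61 kg/m³ × 1.63871×10⁻⁵ m³/in³ = 0.0172984 kg/in³

0.0173 kg/in³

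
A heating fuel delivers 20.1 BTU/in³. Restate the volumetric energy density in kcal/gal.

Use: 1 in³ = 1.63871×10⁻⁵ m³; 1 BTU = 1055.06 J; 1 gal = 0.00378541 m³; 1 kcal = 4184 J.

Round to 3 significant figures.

20.1 BTU/in³ × 1055.06 J/BTU ÷ 1.63871×10⁻⁵ m³/in³ = 1.29411×10⁹ J/m³
1.29411×10⁹ J/m³ ÷ 4184 J/kcal × 0.00378541 m³/gal = 1170.83 kcal/gal

1170 kcal/gal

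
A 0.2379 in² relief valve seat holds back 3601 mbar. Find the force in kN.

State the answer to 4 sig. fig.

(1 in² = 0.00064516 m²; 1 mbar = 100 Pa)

3601 mbar × 100 = 360100 Pa
0.2379 in² × 0.00064516 = 1.53484×10⁻⁴ m²
F = P × A = 360100 Pa × 1.53484×10⁻⁴ m² = 55.2696 N
55.2696 N ÷ (1000 N/kN) = 0.0552696 kN

0.05527 kN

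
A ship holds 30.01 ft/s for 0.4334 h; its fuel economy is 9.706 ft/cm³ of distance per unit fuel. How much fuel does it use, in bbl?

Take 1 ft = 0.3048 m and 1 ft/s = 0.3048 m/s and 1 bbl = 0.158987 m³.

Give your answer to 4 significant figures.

30.01 ft/s → 9.14705 m/s
0.4334 h → 1560.24 s
d = v × t = 9.14705 × 1560.24 = 14271.6 m
9.706 ft/cm³ → 2.95839×10⁶ m/m³
V = d / (distance per unit fuel) = 14271.6 / 2.95839×10⁶ = 0.00482411 m³
In bbl: 0.00482411 / 0.158987 = 0.0303428 bbl

0.03034 bbl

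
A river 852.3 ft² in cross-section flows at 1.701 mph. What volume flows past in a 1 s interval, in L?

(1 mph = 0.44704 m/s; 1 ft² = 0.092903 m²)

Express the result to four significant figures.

1.701 mph × 0.44704 = 0.760415 m/s
852.3 ft² × 0.092903 = 79.1812 m²
V = v × A × t = 0.760415 m/s × 79.1812 m² × 1 s = 60.2106 m³
60.2106 m³ ÷ (0.001 m³/L) = 60210.6 L

6.021×10⁴ L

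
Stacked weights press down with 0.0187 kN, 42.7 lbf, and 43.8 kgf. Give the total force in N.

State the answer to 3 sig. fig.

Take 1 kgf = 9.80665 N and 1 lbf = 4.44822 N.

638 N

0.0187 kN × 1000 = 18.7 N
42.7 lbf × 4.44822 = 189.939 N
43.8 kgf × 9.80665 = 429.531 N
Combined: 18.7 + 189.939 + 429.531 = 638.17 N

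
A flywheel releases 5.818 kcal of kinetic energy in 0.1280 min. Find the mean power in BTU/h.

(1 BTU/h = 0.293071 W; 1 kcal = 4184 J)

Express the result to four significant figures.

1.082×10⁴ BTU/h

5.818 kcal × 4184 → 24342.5 J
0.1280 min × 60 → 7.68 s
P = E / t = 24342.5 J / 7.68 s = 3169.6 W
3169.6 W ÷ (0.293071 W/BTU/h) = 10815.1 BTU/h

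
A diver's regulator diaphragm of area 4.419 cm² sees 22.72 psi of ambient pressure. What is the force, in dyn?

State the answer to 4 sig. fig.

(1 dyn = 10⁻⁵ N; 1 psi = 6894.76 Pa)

22.72 psi × 6894.76 = 156649 Pa
4.419 cm² × 0.0001 = 4.419×10⁻⁴ m²
F = P × A = 156649 Pa × 4.419×10⁻⁴ m² = 69.2232 N
69.2232 N ÷ (10⁻⁵ N/dyn) = 6.92232×10⁶ dyn

6.922×10⁶ dyn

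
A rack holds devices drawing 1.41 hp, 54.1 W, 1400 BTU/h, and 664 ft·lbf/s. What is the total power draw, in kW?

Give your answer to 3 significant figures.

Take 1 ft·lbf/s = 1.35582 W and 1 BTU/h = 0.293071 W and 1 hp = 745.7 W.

1.41 hp × 745.7 = 1051.44 W
54.1 W (already W)
1400 BTU/h × 0.293071 = 410.299 W
664 ft·lbf/s × 1.35582 = 900.264 W
Total: 1051.44 + 54.1 + 410.299 + 900.264 = 2416.1 W
In kW: 2416.1 / 1000 = 2.4161 kW

2.42 kW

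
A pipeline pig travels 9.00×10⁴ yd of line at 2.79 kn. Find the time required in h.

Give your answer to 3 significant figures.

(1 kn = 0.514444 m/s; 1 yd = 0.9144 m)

9.00×10⁴ yd × 0.9144 = 82296 m
2.79 kn × 0.514444 = 1.4353 m/s
t = d / v = 82296 m / 1.4353 m/s = 57337.1 s
57337.1 s ÷ (3600 s/h) = 15.927 h

15.9 h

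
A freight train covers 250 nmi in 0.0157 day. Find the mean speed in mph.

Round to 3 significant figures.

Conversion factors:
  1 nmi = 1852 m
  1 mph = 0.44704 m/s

764 mph

250 nmi × 1852 → 463000 m
0.0157 day × 86400 → 1356.48 s
v = d / t = 463000 m / 1356.48 s = 341.325 m/s
341.325 m/s ÷ (0.44704 m/s/mph) = 763.522 mph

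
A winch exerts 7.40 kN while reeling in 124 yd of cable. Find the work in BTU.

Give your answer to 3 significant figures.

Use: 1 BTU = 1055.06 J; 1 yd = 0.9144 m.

7.40 kN × 1000 = 7400 N
124 yd × 0.9144 = 113.386 m
W = F × d = 7400 N × 113.386 m = 839056 J
839056 J ÷ (1055.06 J/BTU) = 795.269 BTU

795 BTU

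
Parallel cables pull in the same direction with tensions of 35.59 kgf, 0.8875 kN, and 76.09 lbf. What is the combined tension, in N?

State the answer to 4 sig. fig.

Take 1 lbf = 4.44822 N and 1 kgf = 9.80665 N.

35.59 kgf × 9.80665 → 349.019 N
0.8875 kN × 1000 → 887.5 N
76.09 lbf × 4.44822 → 338.465 N
Sum: 349.019 + 887.5 + 338.465 = 1574.98 N

1575 N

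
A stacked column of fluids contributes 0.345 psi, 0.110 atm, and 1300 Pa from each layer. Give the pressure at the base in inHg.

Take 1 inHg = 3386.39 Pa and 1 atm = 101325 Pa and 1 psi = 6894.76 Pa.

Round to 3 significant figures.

4.38 inHg

0.345 psi × 6894.76 = 2378.69 Pa
0.110 atm × 101325 = 11145.8 Pa
1300 Pa (already Pa)
Combined: 2378.69 + 11145.8 + 1300 = 14824.5 Pa
In inHg: 14824.5 / 3386.39 = 4.37767 inHg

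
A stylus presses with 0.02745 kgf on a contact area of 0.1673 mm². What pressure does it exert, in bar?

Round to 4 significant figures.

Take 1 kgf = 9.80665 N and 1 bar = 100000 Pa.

0.02745 kgf × 9.80665 = 0.269193 N
0.1673 mm² × 10⁻⁶ = 1.673×10⁻⁷ m²
P = F / A = 0.269193 N / 1.673×10⁻⁷ m² = 1.60904×10⁶ Pa
1.60904×10⁶ Pa ÷ (100000 Pa/bar) = 16.0904 bar

16.09 bar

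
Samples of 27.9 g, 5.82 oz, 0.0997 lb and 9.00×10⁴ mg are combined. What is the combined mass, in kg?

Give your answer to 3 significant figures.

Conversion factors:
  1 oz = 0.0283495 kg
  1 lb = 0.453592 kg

27.9 g × 0.001 = 0.0279 kg
5.82 oz × 0.0283495 = 0.164994 kg
0.0997 lb × 0.453592 = 0.0452231 kg
9.00×10⁴ mg × 10⁻⁶ = 0.09 kg
Total: 0.0279 + 0.164994 + 0.0452231 + 0.09 = 0.328117 kg

0.328 kg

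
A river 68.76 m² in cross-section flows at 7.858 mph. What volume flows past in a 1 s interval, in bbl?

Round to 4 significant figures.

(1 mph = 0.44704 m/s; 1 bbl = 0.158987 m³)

7.858 mph × 0.44704 = 3.51284 m/s
V = v × A × t = 3.51284 m/s × 68.76 m² × 1 s = 241.543 m³
241.543 m³ ÷ (0.158987 m³/bbl) = 1519.26 bbl

1519 bbl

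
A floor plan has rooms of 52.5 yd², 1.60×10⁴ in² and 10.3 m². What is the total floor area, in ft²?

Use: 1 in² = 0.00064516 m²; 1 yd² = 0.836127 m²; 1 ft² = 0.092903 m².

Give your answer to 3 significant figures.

694 ft²

52.5 yd² × 0.836127 = 43.8967 m²
1.60×10⁴ in² × 0.00064516 = 10.3226 m²
10.3 m² (already m²)
Sum: 43.8967 + 10.3226 + 10.3 = 64.5193 m²
In ft²: 64.5193 / 0.092903 = 694.48 ft²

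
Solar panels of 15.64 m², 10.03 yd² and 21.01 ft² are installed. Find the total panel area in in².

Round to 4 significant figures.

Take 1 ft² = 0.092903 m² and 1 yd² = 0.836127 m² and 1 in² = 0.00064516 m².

4.027×10⁴ in²

15.64 m² (already m²)
10.03 yd² × 0.836127 = 8.38635 m²
21.01 ft² × 0.092903 = 1.95189 m²
Total: 15.64 + 8.38635 + 1.95189 = 25.9782 m²
In in²: 25.9782 / 0.00064516 = 40266.3 in²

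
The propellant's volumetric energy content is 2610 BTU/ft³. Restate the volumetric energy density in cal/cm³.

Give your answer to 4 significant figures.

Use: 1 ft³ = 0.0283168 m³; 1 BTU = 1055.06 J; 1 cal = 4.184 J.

2610 BTU/ft³ × 1055.06 J/BTU ÷ 0.0283168 m³/ft³ = 9.72464×10⁷ J/m³
9.72464×10⁷ J/m³ ÷ 4.184 J/cal × 10⁻⁶ m³/cm³ = 23.2424 cal/cm³

23.24 cal/cm³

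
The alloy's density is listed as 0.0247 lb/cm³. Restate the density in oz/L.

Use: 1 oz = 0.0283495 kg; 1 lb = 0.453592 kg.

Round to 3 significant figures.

0.0247 lb/cm³ × 0.453592 kg/lb ÷ 10⁻⁶ m³/cm³ = 11203.7 kg/m³
11203.7 kg/m³ ÷ 0.0283495 kg/oz × 0.001 m³/L = 395.199 oz/L

395 oz/L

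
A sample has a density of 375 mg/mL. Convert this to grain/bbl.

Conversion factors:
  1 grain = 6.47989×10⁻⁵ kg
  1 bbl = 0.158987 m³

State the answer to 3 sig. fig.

375 mg/mL × 10⁻⁶ kg/mg ÷ 10⁻⁶ m³/mL = 375 kg/m³
375 kg/m³ ÷ 6.47989×10⁻⁵ kg/grain × 0.158987 m³/bbl = 920079 grain/bbl

9.20×10⁵ grain/bbl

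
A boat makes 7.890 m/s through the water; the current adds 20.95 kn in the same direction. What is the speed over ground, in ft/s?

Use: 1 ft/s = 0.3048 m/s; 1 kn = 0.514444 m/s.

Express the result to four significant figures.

7.890 m/s (already m/s)
20.95 kn × 0.514444 = 10.7776 m/s
Total: 7.89 + 10.7776 = 18.6676 m/s
In ft/s: 18.6676 / 0.3048 = 61.2454 ft/s

61.25 ft/s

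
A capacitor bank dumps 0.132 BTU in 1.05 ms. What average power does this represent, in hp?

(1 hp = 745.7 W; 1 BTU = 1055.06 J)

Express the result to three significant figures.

178 hp

0.132 BTU × 1055.06 = 139.268 J
1.05 ms × 0.001 = 0.00105 s
P = E / t = 139.268 J / 0.00105 s = 132636 W
132636 W ÷ (745.7 W/hp) = 177.868 hp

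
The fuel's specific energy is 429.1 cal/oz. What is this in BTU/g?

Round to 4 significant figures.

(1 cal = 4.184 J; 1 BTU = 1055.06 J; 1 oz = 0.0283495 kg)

429.1 cal/oz × 4.184 J/cal ÷ 0.0283495 kg/oz = 63329.3 J/kg
63329.3 J/kg ÷ 1055.06 J/BTU × 0.001 kg/g = 0.0600244 BTU/g

0.06002 BTU/g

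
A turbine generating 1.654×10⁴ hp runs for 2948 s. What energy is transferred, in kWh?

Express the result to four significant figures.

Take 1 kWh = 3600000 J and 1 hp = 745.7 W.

1.010×10⁴ kWh

1.654×10⁴ hp × 745.7 = 1.23339×10⁷ W
E = P × t = 1.23339×10⁷ W × 2948 s = 3.63603×10¹⁰ J
3.63603×10¹⁰ J ÷ (3600000 J/kWh) = 10100.1 kWh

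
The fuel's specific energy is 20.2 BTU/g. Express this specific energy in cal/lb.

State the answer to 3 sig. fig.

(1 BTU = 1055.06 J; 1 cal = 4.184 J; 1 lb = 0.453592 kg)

20.2 BTU/g × 1055.06 J/BTU ÷ 0.001 kg/g = 2.13122×10⁷ J/kg
2.13122×10⁷ J/kg ÷ 4.184 J/cal × 0.453592 kg/lb = 2.31048×10⁶ cal/lb

2.31×10⁶ cal/lb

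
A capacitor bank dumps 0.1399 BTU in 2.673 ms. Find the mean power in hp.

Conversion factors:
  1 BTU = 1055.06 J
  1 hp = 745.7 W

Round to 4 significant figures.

74.05 hp

0.1399 BTU × 1055.06 → 147.603 J
2.673 ms × 0.001 → 0.002673 s
P = E / t = 147.603 J / 0.002673 s = 55220 W
55220 W ÷ (745.7 W/hp) = 74.0512 hp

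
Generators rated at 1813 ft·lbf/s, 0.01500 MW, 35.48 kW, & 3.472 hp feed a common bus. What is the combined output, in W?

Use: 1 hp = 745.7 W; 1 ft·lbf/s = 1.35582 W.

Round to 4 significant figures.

5.553×10⁴ W

1813 ft·lbf/s × 1.35582 = 2458.1 W
0.01500 MW × 1000000 = 15000 W
35.48 kW × 1000 = 35480 W
3.472 hp × 745.7 = 2589.07 W
Total: 2458.1 + 15000 + 35480 + 2589.07 = 55527.2 W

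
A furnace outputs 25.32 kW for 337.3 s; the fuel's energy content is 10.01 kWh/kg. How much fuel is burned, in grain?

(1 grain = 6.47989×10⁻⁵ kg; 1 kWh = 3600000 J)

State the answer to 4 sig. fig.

3657 grain

25.32 kW → 25320 W
E = P × t = 25320 × 337.3 = 8.54044×10⁶ J
10.01 kWh/kg → 3.6036×10⁷ J/kg
m = E / e_s = 8.54044×10⁶ / 3.6036×10⁷ = 0.236997 kg
In grain: 0.236997 / 6.47989×10⁻⁵ = 3657.42 grain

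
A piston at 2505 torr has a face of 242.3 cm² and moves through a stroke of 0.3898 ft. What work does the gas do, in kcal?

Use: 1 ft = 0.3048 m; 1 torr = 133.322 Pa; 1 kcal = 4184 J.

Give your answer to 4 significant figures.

2505 torr → 333972 Pa
242.3 cm² → 0.02423 m²
F = P × A = 333972 × 0.02423 = 8092.14 N
0.3898 ft → 0.118811 m
W = F × d = 8092.14 × 0.118811 = 961.435 J
In kcal: 961.435 / 4184 = 0.229788 kcal

0.2298 kcal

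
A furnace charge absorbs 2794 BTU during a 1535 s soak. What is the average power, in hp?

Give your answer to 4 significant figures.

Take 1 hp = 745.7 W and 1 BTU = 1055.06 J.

2.575 hp

2794 BTU × 1055.06 → 2.94784×10⁶ J
P = E / t = 2.94784×10⁶ J / 1535 s = 1920.42 W
1920.42 W ÷ (745.7 W/hp) = 2.57533 hp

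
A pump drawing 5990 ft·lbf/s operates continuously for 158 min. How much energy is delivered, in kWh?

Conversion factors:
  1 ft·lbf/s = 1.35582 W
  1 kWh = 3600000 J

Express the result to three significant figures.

21.4 kWh

5990 ft·lbf/s × 1.35582 → 8121.36 W
158 min × 60 → 9480 s
E = P × t = 8121.36 W × 9480 s = 7.69905×10⁷ J
7.69905×10⁷ J ÷ (3600000 J/kWh) = 21.3862 kWh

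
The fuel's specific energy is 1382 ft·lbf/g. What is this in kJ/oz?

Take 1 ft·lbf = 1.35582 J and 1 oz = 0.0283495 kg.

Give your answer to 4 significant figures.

53.12 kJ/oz

1382 ft·lbf/g × 1.35582 J/ft·lbf ÷ 0.001 kg/g = 1.87374×10⁶ J/kg
1.87374×10⁶ J/kg ÷ 1000 J/kJ × 0.0283495 kg/oz = 53.1196 kJ/oz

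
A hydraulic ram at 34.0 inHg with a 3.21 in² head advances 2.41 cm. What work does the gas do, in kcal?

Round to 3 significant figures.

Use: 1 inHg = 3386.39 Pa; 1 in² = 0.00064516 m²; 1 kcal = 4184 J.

34.0 inHg → 115137 Pa
3.21 in² → 0.00207096 m²
F = P × A = 115137 × 0.00207096 = 238.444 N
2.41 cm → 0.0241 m
W = F × d = 238.444 × 0.0241 = 5.7465 J
In kcal: 5.7465 / 4184 = 0.00137345 kcal

0.00137 kcal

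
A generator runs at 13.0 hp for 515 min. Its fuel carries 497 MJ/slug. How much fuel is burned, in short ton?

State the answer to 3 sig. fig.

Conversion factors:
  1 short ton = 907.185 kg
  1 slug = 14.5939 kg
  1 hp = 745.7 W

0.00970 short ton

13.0 hp → 9694.1 W
515 min → 30900 s
E = P × t = 9694.1 × 30900 = 2.99548×10⁸ J
497 MJ/slug → 3.40553×10⁷ J/kg
m = E / e_s = 2.99548×10⁸ / 3.40553×10⁷ = 8.79593 kg
In short ton: 8.79593 / 907.185 = 0.00969585 short ton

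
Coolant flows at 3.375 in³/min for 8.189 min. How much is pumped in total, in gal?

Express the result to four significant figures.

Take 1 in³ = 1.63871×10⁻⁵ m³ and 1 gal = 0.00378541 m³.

0.1196 gal

3.375 in³/min → 9.21774×10⁻⁷ m³/s
8.189 min → 491.34 s
V = Q × t = 9.21774×10⁻⁷ × 491.34 = 4.52904×10⁻⁴ m³
In gal: 4.52904×10⁻⁴ / 0.00378541 = 0.119645 gal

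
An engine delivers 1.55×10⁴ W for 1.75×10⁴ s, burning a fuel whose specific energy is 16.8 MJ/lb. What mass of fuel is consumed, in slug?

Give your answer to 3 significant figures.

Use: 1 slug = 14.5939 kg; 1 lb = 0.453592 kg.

E = P × t = 15500 × 17500 = 2.7125×10⁸ J
16.8 MJ/lb → 3.70377×10⁷ J/kg
m = E / e_s = 2.7125×10⁸ / 3.70377×10⁷ = 7.32362 kg
In slug: 7.32362 / 14.5939 = 0.501827 slug

0.502 slug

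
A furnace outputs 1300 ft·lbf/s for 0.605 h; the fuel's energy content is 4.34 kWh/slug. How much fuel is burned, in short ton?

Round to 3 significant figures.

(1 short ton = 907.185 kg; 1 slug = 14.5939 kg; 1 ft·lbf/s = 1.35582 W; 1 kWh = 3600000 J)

0.00395 short ton

1300 ft·lbf/s → 1762.57 W
0.605 h → 2178 s
E = P × t = 1762.57 × 2178 = 3.83888×10⁶ J
4.34 kWh/slug → 1.07058×10⁶ J/kg
m = E / e_s = 3.83888×10⁶ / 1.07058×10⁶ = 3.58579 kg
In short ton: 3.58579 / 907.185 = 0.00395266 short ton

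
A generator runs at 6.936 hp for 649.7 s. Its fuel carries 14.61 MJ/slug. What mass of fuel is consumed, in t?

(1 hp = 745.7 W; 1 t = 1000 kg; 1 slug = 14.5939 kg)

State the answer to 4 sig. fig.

6.936 hp → 5172.18 W
E = P × t = 5172.18 × 649.7 = 3.36037×10⁶ J
14.61 MJ/slug → 1.0011×10⁶ J/kg
m = E / e_s = 3.36037×10⁶ / 1.0011×10⁶ = 3.35668 kg
In t: 3.35668 / 1000 = 0.00335668 t

0.003357 t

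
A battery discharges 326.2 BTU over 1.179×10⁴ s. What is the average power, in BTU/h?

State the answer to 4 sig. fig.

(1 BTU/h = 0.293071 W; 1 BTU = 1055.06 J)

326.2 BTU × 1055.06 = 344161 J
P = E / t = 344161 J / 11790 s = 29.1909 W
29.1909 W ÷ (0.293071 W/BTU/h) = 99.6035 BTU/h

99.60 BTU/h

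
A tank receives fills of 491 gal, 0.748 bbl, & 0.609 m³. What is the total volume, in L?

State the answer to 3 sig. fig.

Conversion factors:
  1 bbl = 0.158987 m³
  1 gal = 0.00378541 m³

491 gal × 0.00378541 = 1.85864 m³
0.748 bbl × 0.158987 = 0.118922 m³
0.609 m³ (already m³)
Sum: 1.85864 + 0.118922 + 0.609 = 2.58656 m³
In L: 2.58656 / 0.001 = 2586.56 L

2590 L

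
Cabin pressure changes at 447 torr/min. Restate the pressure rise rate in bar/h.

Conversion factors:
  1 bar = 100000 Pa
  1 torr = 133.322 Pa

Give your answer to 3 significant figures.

447 torr/min × 133.322 Pa/torr ÷ 60 s/min = 993.249 Pa/s
993.249 Pa/s ÷ 100000 Pa/bar × 3600 s/h = 35.757 bar/h

35.8 bar/h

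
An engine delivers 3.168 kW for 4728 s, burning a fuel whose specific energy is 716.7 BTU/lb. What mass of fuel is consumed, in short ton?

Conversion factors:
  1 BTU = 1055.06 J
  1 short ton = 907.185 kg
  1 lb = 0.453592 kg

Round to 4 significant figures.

3.168 kW → 3168 W
E = P × t = 3168 × 4728 = 1.49783×10⁷ J
716.7 BTU/lb → 1.66705×10⁶ J/kg
m = E / e_s = 1.49783×10⁷ / 1.66705×10⁶ = 8.98491 kg
In short ton: 8.98491 / 907.185 = 0.00990417 short ton

0.009904 short ton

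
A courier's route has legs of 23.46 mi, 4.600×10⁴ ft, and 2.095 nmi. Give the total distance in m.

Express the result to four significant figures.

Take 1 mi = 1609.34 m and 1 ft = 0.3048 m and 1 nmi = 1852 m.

23.46 mi × 1609.34 = 37755.1 m
4.600×10⁴ ft × 0.3048 = 14020.8 m
2.095 nmi × 1852 = 3879.94 m
Sum: 37755.1 + 14020.8 + 3879.94 = 55655.8 m

5.566×10⁴ m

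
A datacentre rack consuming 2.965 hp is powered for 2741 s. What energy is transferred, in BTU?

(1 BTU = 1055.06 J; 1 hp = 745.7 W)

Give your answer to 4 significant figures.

2.965 hp × 745.7 = 2211 W
E = P × t = 2211 W × 2741 s = 6.06035×10⁶ J
6.06035×10⁶ J ÷ (1055.06 J/BTU) = 5744.08 BTU

5744 BTU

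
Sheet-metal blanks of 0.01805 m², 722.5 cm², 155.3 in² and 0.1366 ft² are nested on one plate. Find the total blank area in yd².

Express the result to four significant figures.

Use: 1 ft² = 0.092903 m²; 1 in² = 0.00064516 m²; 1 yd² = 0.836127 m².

0.2430 yd²

0.01805 m² (already m²)
722.5 cm² × 0.0001 = 0.07225 m²
155.3 in² × 0.00064516 = 0.100193 m²
0.1366 ft² × 0.092903 = 0.0126905 m²
Combined: 0.01805 + 0.07225 + 0.100193 + 0.0126905 = 0.203184 m²
In yd²: 0.203184 / 0.836127 = 0.243006 yd²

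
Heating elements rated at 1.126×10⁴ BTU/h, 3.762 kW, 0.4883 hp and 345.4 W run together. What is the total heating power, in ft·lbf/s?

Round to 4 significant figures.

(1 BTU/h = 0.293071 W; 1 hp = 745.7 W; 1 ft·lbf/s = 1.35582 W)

1.126×10⁴ BTU/h × 0.293071 → 3299.98 W
3.762 kW × 1000 → 3762 W
0.4883 hp × 745.7 → 364.125 W
345.4 W (already W)
Total: 3299.98 + 3762 + 364.125 + 345.4 = 7771.5 W
In ft·lbf/s: 7771.5 / 1.35582 = 5731.96 ft·lbf/s

5732 ft·lbf/s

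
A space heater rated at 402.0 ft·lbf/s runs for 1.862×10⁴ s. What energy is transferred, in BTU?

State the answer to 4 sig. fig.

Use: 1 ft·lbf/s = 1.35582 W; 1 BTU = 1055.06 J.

402.0 ft·lbf/s × 1.35582 → 545.04 W
E = P × t = 545.04 W × 18620 s = 1.01486×10⁷ J
1.01486×10⁷ J ÷ (1055.06 J/BTU) = 9618.98 BTU

9619 BTU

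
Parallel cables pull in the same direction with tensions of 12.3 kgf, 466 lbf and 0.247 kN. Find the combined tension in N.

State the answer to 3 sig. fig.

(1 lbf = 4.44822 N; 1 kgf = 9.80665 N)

12.3 kgf × 9.80665 = 120.622 N
466 lbf × 4.44822 = 2072.87 N
0.247 kN × 1000 = 247 N
Combined: 120.622 + 2072.87 + 247 = 2440.49 N

2440 N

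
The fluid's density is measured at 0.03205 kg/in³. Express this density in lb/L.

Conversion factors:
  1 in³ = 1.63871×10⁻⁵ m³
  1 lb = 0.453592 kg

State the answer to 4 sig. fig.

0.03205 kg/in³ ÷ 1.63871×10⁻⁵ m³/in³ = 1955.81 kg/m³
1955.81 kg/m³ ÷ 0.453592 kg/lb × 0.001 m³/L = 4.31183 lb/L

4.312 lb/L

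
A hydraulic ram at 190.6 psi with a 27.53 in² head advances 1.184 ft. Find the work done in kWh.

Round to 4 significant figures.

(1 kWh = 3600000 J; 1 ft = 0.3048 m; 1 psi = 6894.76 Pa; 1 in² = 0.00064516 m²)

0.002340 kWh

190.6 psi → 1.31414×10⁶ Pa
27.53 in² → 0.0177613 m²
F = P × A = 1.31414×10⁶ × 0.0177613 = 23340.8 N
1.184 ft → 0.360883 m
W = F × d = 23340.8 × 0.360883 = 8423.3 J
In kWh: 8423.3 / 3600000 = 0.00233981 kWh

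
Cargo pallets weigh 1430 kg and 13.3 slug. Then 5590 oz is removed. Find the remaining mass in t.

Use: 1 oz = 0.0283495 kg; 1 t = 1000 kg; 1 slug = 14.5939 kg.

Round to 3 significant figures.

1.47 t

1430 kg (already kg)
13.3 slug × 14.5939 = 194.099 kg
5590 oz × 0.0283495 = 158.474 kg
Net: 1430 + 194.099 − 158.474 = 1465.62 kg
In t: 1465.62 / 1000 = 1.46562 t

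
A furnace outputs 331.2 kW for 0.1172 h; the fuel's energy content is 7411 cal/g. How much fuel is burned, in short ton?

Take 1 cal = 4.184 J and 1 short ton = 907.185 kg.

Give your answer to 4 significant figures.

331.2 kW → 331200 W
0.1172 h → 421.92 s
E = P × t = 331200 × 421.92 = 1.3974×10⁸ J
7411 cal/g → 3.10076×10⁷ J/kg
m = E / e_s = 1.3974×10⁸ / 3.10076×10⁷ = 4.50664 kg
In short ton: 4.50664 / 907.185 = 0.00496772 short ton

0.004968 short ton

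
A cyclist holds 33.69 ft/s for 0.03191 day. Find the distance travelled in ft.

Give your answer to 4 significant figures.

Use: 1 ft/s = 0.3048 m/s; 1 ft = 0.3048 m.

9.288×10⁴ ft

33.69 ft/s × 0.3048 → 10.2687 m/s
0.03191 day × 86400 → 2757.02 s
d = v × t = 10.2687 m/s × 2757.02 s = 28311 m
28311 m ÷ (0.3048 m/ft) = 92883.9 ft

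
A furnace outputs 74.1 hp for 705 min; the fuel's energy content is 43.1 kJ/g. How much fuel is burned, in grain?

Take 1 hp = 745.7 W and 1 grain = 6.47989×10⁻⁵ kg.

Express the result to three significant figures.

8.37×10⁵ grain

74.1 hp → 55256.4 W
705 min → 42300 s
E = P × t = 55256.4 × 42300 = 2.33735×10⁹ J
43.1 kJ/g → 4.31×10⁷ J/kg
m = E / e_s = 2.33735×10⁹ / 4.31×10⁷ = 54.2309 kg
In grain: 54.2309 / 6.47989×10⁻⁵ = 836911 grain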